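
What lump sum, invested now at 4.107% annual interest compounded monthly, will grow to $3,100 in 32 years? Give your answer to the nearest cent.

$834.77

Periodic rate = 4.107%/12 = 0.0034225; 384 periods.
P = 3,100/(1 + 0.0034225)^384 ≈ 3,100/3.713579087 ≈ 834.7742.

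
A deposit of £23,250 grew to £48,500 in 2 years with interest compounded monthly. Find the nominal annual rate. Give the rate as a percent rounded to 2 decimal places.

37.33%

(1 + r/12)^24 = 48,500/23,250 = 2.08602.
1 + r/12 = 2.08602^(1/24) ≈ 1.03111, so r/12 ≈ 0.0311099.
r ≈ 12·0.0311099 = 37.33186%.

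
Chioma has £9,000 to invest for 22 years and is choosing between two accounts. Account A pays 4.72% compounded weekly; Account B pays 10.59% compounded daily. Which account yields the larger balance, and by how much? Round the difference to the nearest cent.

A: (1 + 0.0472/52)^1144 ≈ 2.8233638005, so 9,000 × 2.8233638005 ≈ 25,410.2742.
B: (1 + 0.1059/365)^8030 ≈ 10.272414359, so 9,000 × 10.272414359 ≈ 92,451.7292.
Difference ≈ 67,041.4550 in favor of B.

Account B, by £67,041.46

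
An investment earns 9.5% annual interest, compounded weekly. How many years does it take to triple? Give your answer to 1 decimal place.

11.6 years

(1 + 0.00182692)^(52t) = 3.
52t = ln 3 / ln(1 + 0.00182692) ≈ 1.0986/0.00182526 ≈ 601.8948.
t ≈ 11.5749.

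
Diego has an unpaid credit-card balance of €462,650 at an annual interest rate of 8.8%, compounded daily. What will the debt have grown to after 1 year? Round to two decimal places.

Growth factor = (1 + 0.088/365)^365 ≈ 1.0919765399.
A ≈ 462,650 × 1.0919765399 ≈ 505,202.9462.

€505,202.95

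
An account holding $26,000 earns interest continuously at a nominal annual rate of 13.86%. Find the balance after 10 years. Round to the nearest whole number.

$103,969

A = P·e^(rt) = 26,000·e^(0.1386·10) = 26,000·e^1.386.
e^1.386 ≈ 3.9988227288, so A ≈ 103,969.3909.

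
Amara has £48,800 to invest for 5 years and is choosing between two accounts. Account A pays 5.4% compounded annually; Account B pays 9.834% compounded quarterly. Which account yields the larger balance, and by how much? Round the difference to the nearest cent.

Account B, by £15,841.50

Account A growth factor: (1 + 0.054)^5 ≈ 1.3007776144; balance ≈ 63,477.9476.
Account B growth factor: (1 + 0.024585)^20 ≈ 1.6253985563; balance ≈ 79,319.4495.
Account B is larger by 15,841.5020.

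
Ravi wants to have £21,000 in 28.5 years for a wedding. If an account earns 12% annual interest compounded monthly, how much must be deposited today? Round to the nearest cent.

Periodic rate = 12%/12 = 0.01; 342 periods.
P = 21,000/(1 + 0.01)^342 ≈ 21,000/30.054522589 ≈ 698.7301.

£698.73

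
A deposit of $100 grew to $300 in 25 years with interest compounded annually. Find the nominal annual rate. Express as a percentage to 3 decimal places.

(1 + r)^25 = 300/100 = 3.
1 + r = 3^(1/25) ≈ 1.044924, so r ≈ 0.0449244.
r ≈ 4.49244%.

4.492%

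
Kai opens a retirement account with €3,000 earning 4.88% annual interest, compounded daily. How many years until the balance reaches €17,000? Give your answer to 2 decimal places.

35.55 years

We need (1 + 0.000133699)^(365t) = 5.6667, so 365t = ln 5.6667 / ln 1.000134 ≈ 12974.8301.
t ≈ 12974.8301/365 = 35.5475 years.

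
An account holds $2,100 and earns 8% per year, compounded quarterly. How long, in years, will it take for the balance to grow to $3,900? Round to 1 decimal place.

(1 + 0.02)^(4t) = 3,900/2,100 = 1.8571.
4t·ln(1 + 0.02) = ln(1.8571); 4t = 0.61904/0.0198026 ≈ 31.2605.
t ≈ 7.8151 years.

7.8 years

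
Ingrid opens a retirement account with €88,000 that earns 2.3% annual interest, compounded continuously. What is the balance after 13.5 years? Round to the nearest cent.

A = P·e^(rt) = 88,000·e^(0.023·13.5) = 88,000·e^0.3105.
e^0.3105 ≈ 1.36410699715, so A ≈ 120,041.4157.

€120,041.42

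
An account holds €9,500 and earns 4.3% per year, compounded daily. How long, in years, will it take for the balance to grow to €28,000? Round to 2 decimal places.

(1 + 0.000117808)^(365t) = 28,000/9,500 = 2.9474.
365t·ln(1 + 0.000117808) = ln(2.9474); 365t = 1.0809/0.000117801 ≈ 9175.7297.
t ≈ 25.1390 years.

25.14 years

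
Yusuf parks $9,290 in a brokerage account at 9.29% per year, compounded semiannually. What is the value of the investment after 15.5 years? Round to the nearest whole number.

Growth factor = (1 + 0.04645)^31 ≈ 4.0857609379.
A ≈ 9,290 × 4.0857609379 ≈ 37,956.7191.

$37,957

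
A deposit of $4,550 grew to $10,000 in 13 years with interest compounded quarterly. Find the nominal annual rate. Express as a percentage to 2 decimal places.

The 52-period growth factor is 10,000/4,550 = 2.1978.
r/4 = 2.1978^(1/52) − 1 ≈ 0.0152587, so r ≈ 4·0.0152587 = 6.10347%.

6.10%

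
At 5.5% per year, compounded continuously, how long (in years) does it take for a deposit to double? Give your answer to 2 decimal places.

12.60 years

e^(0.055t) = 2, so 0.055t = ln 2 ≈ 0.69315.
t ≈ 0.69315/0.055 ≈ 12.6027.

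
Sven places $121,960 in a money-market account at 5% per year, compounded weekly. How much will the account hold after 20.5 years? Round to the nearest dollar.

$339,747

Growth factor = (1 + 0.05/52)^1066 ≈ 2.78572322978.
A ≈ 121,960 × 2.78572322978 ≈ 339,746.8051.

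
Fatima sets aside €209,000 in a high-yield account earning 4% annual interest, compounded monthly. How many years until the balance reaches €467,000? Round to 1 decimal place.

20.1 years

We need (1 + 0.00333333)^(12t) = 2.2344, so 12t = ln 2.2344 / ln 1.003333 ≈ 241.6003.
t ≈ 241.6003/12 = 20.1334 years.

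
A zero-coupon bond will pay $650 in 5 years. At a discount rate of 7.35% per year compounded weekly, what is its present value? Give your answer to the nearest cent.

$450.22

Periodic rate = 7.35%/52 = 0.00141346; 260 periods.
P = 650/(1 + 0.0735/52)^260 ≈ 650/1.44374513 ≈ 450.2180.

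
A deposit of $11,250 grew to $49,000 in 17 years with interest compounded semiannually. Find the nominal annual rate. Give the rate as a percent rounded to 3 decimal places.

8.846%

The 34-period growth factor is 49,000/11,250 = 4.35556.
r/2 = 4.35556^(1/34) − 1 ≈ 0.0442282, so r ≈ 2·0.0442282 = 8.84563%.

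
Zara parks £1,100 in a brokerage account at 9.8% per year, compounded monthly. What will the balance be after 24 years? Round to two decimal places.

Growth factor = (1 + 0.098/12)^288 ≈ 10.406680652.
A ≈ 1,100 × 10.406680652 ≈ 11,447.3487.

£11,447.35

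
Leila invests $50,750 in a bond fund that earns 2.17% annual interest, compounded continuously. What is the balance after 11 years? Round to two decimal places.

A = P·e^(rt) = 50,750·e^(0.0217·11) = 50,750·e^0.2387.
e^0.2387 ≈ 1.2695976002, so A ≈ 64,432.0782.

$64,432.08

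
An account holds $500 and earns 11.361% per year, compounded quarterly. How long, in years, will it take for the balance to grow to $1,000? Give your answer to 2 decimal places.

(1 + 0.0284025)^(4t) = 1,000/500 = 2.
4t·ln(1 + 0.0284025) = ln(2); 4t = 0.69315/0.0280066 ≈ 24.7494.
t ≈ 6.1873 years.

6.19 years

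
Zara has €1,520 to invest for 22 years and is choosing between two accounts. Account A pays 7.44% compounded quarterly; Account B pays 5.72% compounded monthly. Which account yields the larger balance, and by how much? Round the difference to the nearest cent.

Account A, by €2,360.15

Account A growth factor: (1 + 0.0186)^88 ≈ 5.062011436; balance ≈ 7,694.2574.
Account B growth factor: (1 + 0.0572/12)^264 ≈ 3.509277971; balance ≈ 5,334.1025.
Account A is larger by 2,360.1549.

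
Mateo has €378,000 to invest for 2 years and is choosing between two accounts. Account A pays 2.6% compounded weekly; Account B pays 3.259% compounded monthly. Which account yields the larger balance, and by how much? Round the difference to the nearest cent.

Account A growth factor: (1 + 0.0005)^104 ≈ 1.05336205328; balance ≈ 398,170.8561.
Account B growth factor: (1 + 0.03259/12)^24 ≈ 1.06725683497; balance ≈ 403,423.0836.
Account B is larger by 5,252.2275.

Account B, by €5,252.23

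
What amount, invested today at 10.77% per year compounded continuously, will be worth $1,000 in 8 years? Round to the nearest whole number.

$422

P = A·e^(−rt) = 1,000·e^(−0.8616).
e^(−0.8616) ≈ 0.422485564, so P ≈ 422.4856.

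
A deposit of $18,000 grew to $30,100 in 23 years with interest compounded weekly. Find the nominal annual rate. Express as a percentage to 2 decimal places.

2.24%

(1 + r/52)^1196 = 30,100/18,000 = 1.67222.
1 + r/52 = 1.67222^(1/1196) ≈ 1.00043, so r/52 ≈ 0.000429987.
r ≈ 52·0.000429987 = 2.23593%.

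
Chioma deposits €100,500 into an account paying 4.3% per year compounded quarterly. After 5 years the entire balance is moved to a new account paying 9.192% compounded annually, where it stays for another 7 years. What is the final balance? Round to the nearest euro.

Phase 1: 100,500·(1 + 0.01075)^20 ≈ 124,463.2284.
Phase 2: 124,463.2284·(1 + 0.09192)^7 ≈ 230,343.9485.

€230,344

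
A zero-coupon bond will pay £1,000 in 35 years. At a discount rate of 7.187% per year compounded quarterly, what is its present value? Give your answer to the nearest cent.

£82.65

Growth factor = (1 + 0.0179675)^140 ≈ 12.098953.
P = 1,000/12.098953 ≈ 82.6518.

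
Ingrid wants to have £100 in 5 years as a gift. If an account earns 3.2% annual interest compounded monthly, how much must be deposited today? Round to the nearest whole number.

Growth factor = (1 + 0.032/12)^60 ≈ 1.173261.
P = 100/1.173261 ≈ 85.2325.

£85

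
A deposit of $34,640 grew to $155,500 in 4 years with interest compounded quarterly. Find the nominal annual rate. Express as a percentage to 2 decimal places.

The 16-period growth factor is 155,500/34,640 = 4.48903.
r/4 = 4.48903^(1/16) − 1 ≈ 0.0983975, so r ≈ 4·0.0983975 = 39.35900%.

39.36%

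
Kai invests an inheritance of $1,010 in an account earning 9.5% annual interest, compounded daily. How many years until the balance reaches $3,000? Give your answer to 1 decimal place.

We need (1 + 0.000260274)^(365t) = 2.9703, so 365t = ln 2.9703 / ln 1.00026 ≈ 4183.2981.
t ≈ 4183.2981/365 = 11.4611 years.

11.5 years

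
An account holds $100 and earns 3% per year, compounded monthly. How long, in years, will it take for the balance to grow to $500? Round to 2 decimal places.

(1 + 0.0025)^(12t) = 500/100 = 5.
12t·ln(1 + 0.0025) = ln(5); 12t = 1.6094/0.00249688 ≈ 644.5795.
t ≈ 53.7150 years.

53.71 years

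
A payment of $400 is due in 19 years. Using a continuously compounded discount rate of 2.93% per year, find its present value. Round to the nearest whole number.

$229

P = A·e^(−rt) = 400·e^(−0.5567).
e^(−0.5567) ≈ 0.573097167, so P ≈ 229.2389.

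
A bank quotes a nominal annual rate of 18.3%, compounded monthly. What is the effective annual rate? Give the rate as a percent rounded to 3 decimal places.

19.916%

EAR = (1 + 18.3%/12)^12 − 1 = (1 + 0.01525)^12 − 1.
(1 + 0.01525)^12 ≈ 1.199157, so EAR ≈ 19.91568%.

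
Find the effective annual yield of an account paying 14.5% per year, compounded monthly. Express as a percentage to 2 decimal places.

15.50%

One year is 12 periods at 0.0120833 each: (1 + 0.0120833)^12 ≈ 1.155035.
EAR = 1.155035 − 1 ≈ 15.50354%.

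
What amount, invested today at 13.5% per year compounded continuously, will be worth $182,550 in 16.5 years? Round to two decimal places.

P = A·e^(−rt) = 182,550·e^(−2.2275).
e^(−2.2275) ≈ 0.107797587518, so P ≈ 19,678.4496.

$19,678.45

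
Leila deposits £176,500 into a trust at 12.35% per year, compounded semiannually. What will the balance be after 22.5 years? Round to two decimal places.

Growth factor = (1 + 0.06175)^45 ≈ 14.82525372644.
A ≈ 176,500 × 14.82525372644 ≈ 2,616,657.2827.

£2,616,657.28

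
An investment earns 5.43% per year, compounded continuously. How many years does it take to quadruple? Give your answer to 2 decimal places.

25.53 years

e^(0.0543t) = 4, so 0.0543t = ln 4 ≈ 1.3863.
t ≈ 1.3863/0.0543 ≈ 25.5303.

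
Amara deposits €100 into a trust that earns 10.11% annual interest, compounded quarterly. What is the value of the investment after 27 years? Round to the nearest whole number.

€1,482

Growth factor = (1 + 0.025275)^108 ≈ 14.81698093.
A ≈ 100 × 14.81698093 ≈ 1,481.6981.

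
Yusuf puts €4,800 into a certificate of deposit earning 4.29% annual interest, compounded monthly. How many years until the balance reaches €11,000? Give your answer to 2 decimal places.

19.37 years

(1 + 0.003575)^(12t) = 11,000/4,800 = 2.2917.
12t·ln(1 + 0.003575) = ln(2.2917); 12t = 0.82928/0.00356862 ≈ 232.3806.
t ≈ 19.3651 years.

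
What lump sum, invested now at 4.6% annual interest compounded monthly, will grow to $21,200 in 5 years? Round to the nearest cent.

Periodic rate = 4.6%/12 = 0.00383333; 60 periods.
P = 21,200/(1 + 0.046/12)^60 ≈ 21,200/1.2580467126 ≈ 16,851.5205.

$16,851.52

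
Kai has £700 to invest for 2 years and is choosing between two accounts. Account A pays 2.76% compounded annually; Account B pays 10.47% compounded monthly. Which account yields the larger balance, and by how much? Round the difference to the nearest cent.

A: (1 + 0.0276)^2 ≈ 1.05596176, so 700 × 1.05596176 ≈ 739.1732.
B: (1 + 0.008725)^24 ≈ 1.23181879, so 700 × 1.23181879 ≈ 862.2732.
Difference ≈ 123.0999 in favor of B.

Account B, by £123.10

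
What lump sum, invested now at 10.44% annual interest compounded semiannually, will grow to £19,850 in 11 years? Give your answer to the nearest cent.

£6,480.34

Periodic rate = 10.44%/2 = 0.0522; 22 periods.
P = 19,850/(1 + 0.0522)^22 ≈ 19,850/3.0631096545 ≈ 6,480.3426.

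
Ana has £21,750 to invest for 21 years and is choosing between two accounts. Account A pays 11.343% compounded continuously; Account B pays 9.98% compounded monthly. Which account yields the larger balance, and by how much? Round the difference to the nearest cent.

A: e^(0.11343·21) = e^2.38203 ≈ 10.8268590948, so 21,750 × 10.8268590948 ≈ 235,484.1853.
B: (1 + 0.0998/12)^252 ≈ 8.06176879263, so 21,750 × 8.06176879263 ≈ 175,343.4712.
Difference ≈ 60,140.7141 in favor of A.

Account A, by £60,140.71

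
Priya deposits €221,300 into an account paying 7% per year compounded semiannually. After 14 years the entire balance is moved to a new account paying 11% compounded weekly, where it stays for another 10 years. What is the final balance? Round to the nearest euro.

€1,739,925

After 14 years at 7%: 221,300 × 2.620171957061 ≈ 579,844.0541.
Then 10 years at 11%: 579,844.0541 × 3.000677740465 ≈ 1,739,925.1461.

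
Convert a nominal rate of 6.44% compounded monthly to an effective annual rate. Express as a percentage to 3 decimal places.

6.634%

EAR = (1 + 6.44%/12)^12 − 1 = (1 + 0.00536667)^12 − 1.
(1 + 0.00536667)^12 ≈ 1.066335, so EAR ≈ 6.63353%.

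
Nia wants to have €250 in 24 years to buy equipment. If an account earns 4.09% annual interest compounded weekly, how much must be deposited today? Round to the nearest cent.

Periodic rate = 4.09%/52 = 0.000786538; 1248 periods.
P = 250/(1 + 0.0409/52)^1248 ≈ 250/2.66769331 ≈ 93.7139.

€93.71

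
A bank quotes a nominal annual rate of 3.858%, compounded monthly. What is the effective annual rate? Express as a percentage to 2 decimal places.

EAR = (1 + 3.858%/12)^12 − 1 = (1 + 0.003215)^12 − 1.
(1 + 0.003215)^12 ≈ 1.03927, so EAR ≈ 3.92696%.

3.93%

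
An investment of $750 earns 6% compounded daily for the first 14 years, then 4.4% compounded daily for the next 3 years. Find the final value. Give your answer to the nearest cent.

$1,982.27

Phase 1: 750·(1 + 0.06/365)^5110 ≈ 1,737.1553.
Phase 2: 1,737.1553·(1 + 0.044/365)^1095 ≈ 1,982.2666.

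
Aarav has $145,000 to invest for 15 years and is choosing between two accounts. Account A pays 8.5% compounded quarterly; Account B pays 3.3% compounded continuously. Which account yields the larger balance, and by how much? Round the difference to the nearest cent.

Account A, by $274,153.94

A: (1 + 0.02125)^60 ≈ 3.53121509593, so 145,000 × 3.53121509593 ≈ 512,026.1889.
B: e^(0.033·15) = e^0.495 ≈ 1.64049823906, so 145,000 × 1.64049823906 ≈ 237,872.2447.
Difference ≈ 274,153.9442 in favor of A.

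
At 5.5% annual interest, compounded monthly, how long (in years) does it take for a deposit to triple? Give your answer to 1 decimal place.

(1 + 0.00458333)^(12t) = 3.
12t = ln 3 / ln(1 + 0.00458333) ≈ 1.0986/0.00457286 ≈ 240.2461.
t ≈ 20.0205.

20.0 years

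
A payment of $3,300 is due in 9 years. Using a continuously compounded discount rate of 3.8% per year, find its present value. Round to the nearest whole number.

$2,344

P = A·e^(−rt) = 3,300·e^(−0.342).
e^(−0.342) ≈ 0.7103482047, so P ≈ 2,344.1491.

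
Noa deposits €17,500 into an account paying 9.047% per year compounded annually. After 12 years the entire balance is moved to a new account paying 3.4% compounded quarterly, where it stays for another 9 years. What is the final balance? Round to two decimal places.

Phase 1: 17,500·(1 + 0.09047)^12 ≈ 49,476.9266.
Phase 2: 49,476.9266·(1 + 0.0085)^36 ≈ 67,101.9601.

€67,101.96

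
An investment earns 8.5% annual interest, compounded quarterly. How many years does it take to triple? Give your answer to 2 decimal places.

13.06 years

(1 + 0.02125)^(4t) = 3.
4t = ln 3 / ln(1 + 0.02125) ≈ 1.0986/0.0210274 ≈ 52.2468.
t ≈ 13.0617.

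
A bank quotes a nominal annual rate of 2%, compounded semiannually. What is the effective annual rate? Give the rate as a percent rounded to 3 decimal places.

One year is 2 periods at 0.01 each: (1 + 0.01)^2 ≈ 1.0201.
EAR = 1.0201 − 1 ≈ 2.01000%.

2.010%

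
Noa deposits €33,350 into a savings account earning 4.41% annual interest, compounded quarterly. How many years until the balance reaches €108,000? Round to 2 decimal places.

26.79 years

(1 + 0.011025)^(4t) = 108,000/33,350 = 3.2384.
4t·ln(1 + 0.011025) = ln(3.2384); 4t = 1.1751/0.0109647 ≈ 107.1691.
t ≈ 26.7923 years.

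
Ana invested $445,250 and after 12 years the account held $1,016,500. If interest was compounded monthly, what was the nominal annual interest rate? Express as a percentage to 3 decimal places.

6.899%

The 144-period growth factor is 1,016,500/445,250 = 2.28299.
r/12 = 2.28299^(1/144) − 1 ≈ 0.005749, so r ≈ 12·0.005749 = 6.89879%.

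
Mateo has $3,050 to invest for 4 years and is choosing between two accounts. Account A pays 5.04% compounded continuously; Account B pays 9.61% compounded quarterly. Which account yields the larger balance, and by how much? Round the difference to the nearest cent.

Account B, by $728.08

Account A growth factor: e^(0.0504·4) = e^0.2016 ≈ 1.223358567; balance ≈ 3,731.2436.
Account B growth factor: (1 + 0.024025)^16 ≈ 1.462072641; balance ≈ 4,459.3216.
Account B is larger by 728.0779.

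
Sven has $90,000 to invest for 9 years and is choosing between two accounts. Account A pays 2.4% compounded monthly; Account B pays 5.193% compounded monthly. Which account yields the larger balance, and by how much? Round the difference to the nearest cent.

Account A growth factor: (1 + 0.002)^108 ≈ 1.24083468666; balance ≈ 111,675.1218.
Account B growth factor: (1 + 0.0043275)^108 ≈ 1.59418340962; balance ≈ 143,476.5069.
Account B is larger by 31,801.3851.

Account B, by $31,801.39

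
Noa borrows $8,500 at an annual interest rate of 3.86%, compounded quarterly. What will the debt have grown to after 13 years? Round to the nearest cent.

$14,005.64

Growth factor = (1 + 0.00965)^52 ≈ 1.6477229087.
A ≈ 8,500 × 1.6477229087 ≈ 14,005.6447.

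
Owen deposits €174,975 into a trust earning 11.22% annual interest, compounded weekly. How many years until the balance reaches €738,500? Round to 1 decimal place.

12.8 years

(1 + 0.00215769)^(52t) = 738,500/174,975 = 4.2206.
52t·ln(1 + 0.00215769) = ln(4.2206); 52t = 1.44/0.00215537 ≈ 668.0892.
t ≈ 12.8479 years.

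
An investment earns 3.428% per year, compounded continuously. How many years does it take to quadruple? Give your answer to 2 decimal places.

e^(0.03428t) = 4, so 0.03428t = ln 4 ≈ 1.3863.
t ≈ 1.3863/0.03428 ≈ 40.4403.

40.44 years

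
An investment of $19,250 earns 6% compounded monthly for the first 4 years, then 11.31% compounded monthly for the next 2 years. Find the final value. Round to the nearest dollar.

$30,632

After 4 years at 6%: 19,250 × 1.2704891611 ≈ 24,456.9164.
Then 2 years at 11.31%: 24,456.9164 × 1.2524989095 ≈ 30,632.2611.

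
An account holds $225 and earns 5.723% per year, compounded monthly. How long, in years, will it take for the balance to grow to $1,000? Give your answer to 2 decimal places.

(1 + 0.00476917)^(12t) = 1,000/225 = 4.4444.
12t·ln(1 + 0.00476917) = ln(4.4444); 12t = 1.4917/0.00475783 ≈ 313.5158.
t ≈ 26.1263 years.

26.13 years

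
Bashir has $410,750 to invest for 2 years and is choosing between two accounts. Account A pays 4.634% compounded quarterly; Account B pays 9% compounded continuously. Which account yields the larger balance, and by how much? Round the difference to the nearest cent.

Account B, by $41,358.86

A: (1 + 0.011585)^8 ≈ 1.09652628648, so 410,750 × 1.09652628648 ≈ 450,398.1722.
B: e^(0.09·2) = e^0.18 ≈ 1.19721736312, so 410,750 × 1.19721736312 ≈ 491,757.0319.
Difference ≈ 41,358.8597 in favor of B.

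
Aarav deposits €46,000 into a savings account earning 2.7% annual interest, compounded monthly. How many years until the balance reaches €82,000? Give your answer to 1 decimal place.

We need (1 + 0.00225)^(12t) = 1.7826, so 12t = ln 1.7826 / ln 1.00225 ≈ 257.2124.
t ≈ 257.2124/12 = 21.4344 years.

21.4 years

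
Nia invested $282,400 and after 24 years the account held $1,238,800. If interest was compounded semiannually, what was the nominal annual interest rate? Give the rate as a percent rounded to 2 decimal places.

6.26%

(1 + r/2)^48 = 1,238,800/282,400 = 4.38669.
1 + r/2 = 4.38669^(1/48) ≈ 1.031283, so r/2 ≈ 0.031283.
r ≈ 2·0.031283 = 6.25659%.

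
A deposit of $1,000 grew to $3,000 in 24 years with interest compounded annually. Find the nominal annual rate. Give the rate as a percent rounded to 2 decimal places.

4.68%

The 24-period growth factor is 3,000/1,000 = 3.
r = 3^(1/24) − 1 ≈ 0.0468394, i.e. 4.68394%.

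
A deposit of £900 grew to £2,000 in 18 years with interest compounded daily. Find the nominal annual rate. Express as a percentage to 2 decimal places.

(1 + r/365)^6570 = 2,000/900 = 2.22222.
1 + r/365 = 2.22222^(1/6570) ≈ 1.000122, so r/365 ≈ 0.000121546.
r ≈ 365·0.000121546 = 4.43642%.

4.44%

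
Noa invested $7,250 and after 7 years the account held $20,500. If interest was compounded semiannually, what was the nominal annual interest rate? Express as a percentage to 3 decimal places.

(1 + r/2)^14 = 20,500/7,250 = 2.82759.
1 + r/2 = 2.82759^(1/14) ≈ 1.07707, so r/2 ≈ 0.0770701.
r ≈ 2·0.0770701 = 15.41403%.

15.414%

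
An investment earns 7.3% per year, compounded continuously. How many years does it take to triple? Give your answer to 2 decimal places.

e^(0.073t) = 3, so 0.073t = ln 3 ≈ 1.0986.
t ≈ 1.0986/0.073 ≈ 15.0495.

15.05 years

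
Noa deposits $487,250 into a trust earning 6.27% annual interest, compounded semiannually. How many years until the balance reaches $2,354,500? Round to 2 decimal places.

25.52 years

(1 + 0.03135)^(2t) = 2,354,500/487,250 = 4.8322.
2t·ln(1 + 0.03135) = ln(4.8322); 2t = 1.5753/0.0308686 ≈ 51.0326.
t ≈ 25.5163 years.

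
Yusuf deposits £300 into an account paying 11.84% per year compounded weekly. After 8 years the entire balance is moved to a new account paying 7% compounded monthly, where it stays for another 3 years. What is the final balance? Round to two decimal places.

After 8 years at 11.84%: 300 × 2.575705 ≈ 772.7115.
Then 3 years at 7%: 772.7115 × 1.23292559 ≈ 952.6958.

£952.70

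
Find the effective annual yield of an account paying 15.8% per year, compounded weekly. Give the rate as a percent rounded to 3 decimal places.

EAR = (1 + 15.8%/52)^52 − 1 = (1 + 0.00303846)^52 − 1.
(1 + 0.00303846)^52 ≈ 1.170886, so EAR ≈ 17.08857%.

17.089%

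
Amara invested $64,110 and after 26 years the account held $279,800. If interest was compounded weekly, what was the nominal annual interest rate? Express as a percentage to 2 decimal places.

(1 + r/52)^1352 = 279,800/64,110 = 4.36437.
1 + r/52 = 4.36437^(1/1352) ≈ 1.00109, so r/52 ≈ 0.00109044.
r ≈ 52·0.00109044 = 5.67030%.

5.67%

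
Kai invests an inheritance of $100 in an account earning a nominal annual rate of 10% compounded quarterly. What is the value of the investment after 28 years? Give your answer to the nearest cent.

Periodic rate = 10%/4 = 0.025; periods = 4·28 = 112.
A = 100·(1 + 0.025)^112 ≈ 100·15.88813509 ≈ 1,588.8135.

$1,588.81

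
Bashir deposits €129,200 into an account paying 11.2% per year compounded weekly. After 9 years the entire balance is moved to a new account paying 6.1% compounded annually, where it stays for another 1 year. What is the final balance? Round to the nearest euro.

Phase 1: 129,200·(1 + 0.112/52)^468 ≈ 353,639.3502.
Phase 2: 353,639.3502·(1 + 0.061)^1 ≈ 375,211.3506.

€375,211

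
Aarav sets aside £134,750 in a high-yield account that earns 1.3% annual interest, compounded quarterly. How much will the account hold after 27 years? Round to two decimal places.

£191,301.76

Growth factor = (1 + 0.00325)^108 ≈ 1.41967909666.
A ≈ 134,750 × 1.41967909666 ≈ 191,301.7583.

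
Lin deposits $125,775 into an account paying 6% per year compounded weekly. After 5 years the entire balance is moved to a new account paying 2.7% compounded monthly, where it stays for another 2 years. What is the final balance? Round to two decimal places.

After 5 years at 6%: 125,775 × 1.34962537791 ≈ 169,749.1319.
Then 2 years at 2.7%: 169,749.1319 × 1.05542057943 ≈ 179,156.7272.

$179,156.73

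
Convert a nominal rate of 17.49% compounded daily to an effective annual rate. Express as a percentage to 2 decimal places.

19.11%

EAR = (1 + 17.49%/365)^365 − 1 = (1 + 0.000479178)^365 − 1.
(1 + 0.000479178)^365 ≈ 1.191077, so EAR ≈ 19.10772%.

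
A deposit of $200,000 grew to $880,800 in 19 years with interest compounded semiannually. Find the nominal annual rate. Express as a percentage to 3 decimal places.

7.957%

The 38-period growth factor is 880,800/200,000 = 4.404.
r/2 = 4.404^(1/38) − 1 ≈ 0.0397845, so r ≈ 2·0.0397845 = 7.95691%.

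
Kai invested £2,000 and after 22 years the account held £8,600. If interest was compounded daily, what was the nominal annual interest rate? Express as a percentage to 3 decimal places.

6.631%

The 8030-period growth factor is 8,600/2,000 = 4.3.
r/365 = 4.3^(1/8030) − 1 ≈ 0.000181662, so r ≈ 365·0.000181662 = 6.63067%.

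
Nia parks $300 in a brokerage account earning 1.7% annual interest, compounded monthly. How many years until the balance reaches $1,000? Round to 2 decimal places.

(1 + 0.00141667)^(12t) = 1,000/300 = 3.3333.
12t·ln(1 + 0.00141667) = ln(3.3333); 12t = 1.204/0.00141566 ≈ 850.4650.
t ≈ 70.8721 years.

70.87 years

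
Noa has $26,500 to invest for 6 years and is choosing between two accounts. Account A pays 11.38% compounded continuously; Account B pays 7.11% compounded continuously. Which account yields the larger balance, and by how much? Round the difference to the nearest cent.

Account A, by $11,855.37

A: e^(0.1138·6) = e^0.6828 ≈ 1.9794123347, so 26,500 × 1.9794123347 ≈ 52,454.4269.
B: e^(0.0711·6) = e^0.4266 ≈ 1.5320397233, so 26,500 × 1.5320397233 ≈ 40,599.0527.
Difference ≈ 11,855.3742 in favor of A.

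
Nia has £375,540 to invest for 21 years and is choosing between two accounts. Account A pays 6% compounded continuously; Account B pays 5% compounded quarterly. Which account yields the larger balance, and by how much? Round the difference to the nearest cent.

A: e^(0.06·21) = e^1.26 ≈ 3.525421487365, so 375,540 × 3.525421487365 ≈ 1,323,936.7854.
B: (1 + 0.0125)^84 ≈ 2.839113001228, so 375,540 × 2.839113001228 ≈ 1,066,200.4965.
Difference ≈ 257,736.2889 in favor of A.

Account A, by £257,736.29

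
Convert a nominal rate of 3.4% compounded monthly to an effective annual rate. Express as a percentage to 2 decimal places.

One year is 12 periods at 0.00283333 each: (1 + 0.00283333)^12 ≈ 1.034535.
EAR = 1.034535 − 1 ≈ 3.45349%.

3.45%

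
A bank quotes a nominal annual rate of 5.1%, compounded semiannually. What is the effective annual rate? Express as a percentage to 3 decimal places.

EAR = (1 + 5.1%/2)^2 − 1 = (1 + 0.0255)^2 − 1.
(1 + 0.0255)^2 ≈ 1.05165, so EAR ≈ 5.16503%.

5.165%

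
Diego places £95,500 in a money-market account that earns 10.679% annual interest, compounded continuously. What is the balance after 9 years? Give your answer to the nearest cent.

A = P·e^(rt) = 95,500·e^(0.10679·9) = 95,500·e^0.96111.
e^0.96111 ≈ 2.61459706604, so A ≈ 249,694.0198.

£249,694.02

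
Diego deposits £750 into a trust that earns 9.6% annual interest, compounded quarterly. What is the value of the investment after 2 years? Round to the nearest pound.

Periodic rate = 9.6%/4 = 0.024; periods = 4·2 = 8.
A = 750·(1 + 0.024)^8 ≈ 750·1.20892582 ≈ 906.6944.

£907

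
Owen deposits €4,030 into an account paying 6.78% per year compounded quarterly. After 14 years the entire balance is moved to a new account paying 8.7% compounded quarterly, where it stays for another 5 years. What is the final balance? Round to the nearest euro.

After 14 years at 6.78%: 4,030 × 2.5631713294 ≈ 10,329.5805.
Then 5 years at 8.7%: 10,329.5805 × 1.5377754656 ≈ 15,884.5754.

€15,885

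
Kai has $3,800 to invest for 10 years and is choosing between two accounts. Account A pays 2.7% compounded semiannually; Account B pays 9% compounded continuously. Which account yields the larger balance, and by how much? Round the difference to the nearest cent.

A: (1 + 0.0135)^20 ≈ 1.307600448, so 3,800 × 1.307600448 ≈ 4,968.8817.
B: e^(0.09·10) = e^0.9 ≈ 2.459603111, so 3,800 × 2.459603111 ≈ 9,346.4918.
Difference ≈ 4,377.6101 in favor of B.

Account B, by $4,377.61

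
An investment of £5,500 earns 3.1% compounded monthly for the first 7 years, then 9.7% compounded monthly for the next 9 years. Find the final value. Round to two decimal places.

£16,296.64

Phase 1: 5,500·(1 + 0.031/12)^84 ≈ 6,830.9809.
Phase 2: 6,830.9809·(1 + 0.097/12)^108 ≈ 16,296.6376.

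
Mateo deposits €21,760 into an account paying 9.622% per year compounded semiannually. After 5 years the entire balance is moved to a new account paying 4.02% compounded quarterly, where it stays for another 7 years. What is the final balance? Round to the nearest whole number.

After 5 years at 9.622%: 21,760 × 1.5998108799 ≈ 34,811.8847.
Then 7 years at 4.02%: 34,811.8847 × 1.3231236839 ≈ 46,060.4292.

€46,060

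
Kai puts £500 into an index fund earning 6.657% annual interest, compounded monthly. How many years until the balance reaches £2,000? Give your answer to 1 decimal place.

20.9 years

(1 + 0.0055475)^(12t) = 2,000/500 = 4.
12t·ln(1 + 0.0055475) = ln(4); 12t = 1.3863/0.00553217 ≈ 250.5878.
t ≈ 20.8823 years.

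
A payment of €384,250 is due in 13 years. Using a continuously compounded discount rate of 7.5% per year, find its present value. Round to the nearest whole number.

€144,936

P = A·e^(−rt) = 384,250·e^(−0.975).
e^(−0.975) ≈ 0.377192353563, so P ≈ 144,936.1619.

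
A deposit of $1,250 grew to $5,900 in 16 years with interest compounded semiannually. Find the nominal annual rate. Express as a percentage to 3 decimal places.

9.938%

The 32-period growth factor is 5,900/1,250 = 4.72.
r/2 = 4.72^(1/32) − 1 ≈ 0.0496891, so r ≈ 2·0.0496891 = 9.93782%.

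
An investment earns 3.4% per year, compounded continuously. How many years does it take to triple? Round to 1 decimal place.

32.3 years

e^(0.034t) = 3, so 0.034t = ln 3 ≈ 1.0986.
t ≈ 1.0986/0.034 ≈ 32.3121.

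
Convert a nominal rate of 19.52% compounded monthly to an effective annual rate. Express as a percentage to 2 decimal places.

EAR = (1 + 19.52%/12)^12 − 1 = (1 + 0.0162667)^12 − 1.
(1 + 0.0162667)^12 ≈ 1.213646, so EAR ≈ 21.36464%.

21.36%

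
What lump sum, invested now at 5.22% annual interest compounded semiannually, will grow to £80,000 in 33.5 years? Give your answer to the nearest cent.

Growth factor = (1 + 0.0261)^67 ≈ 5.6196474373.
P = 80,000/5.6196474373 ≈ 14,235.7685.

£14,235.77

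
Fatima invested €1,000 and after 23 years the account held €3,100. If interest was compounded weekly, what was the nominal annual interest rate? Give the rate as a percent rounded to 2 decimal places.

(1 + r/52)^1196 = 3,100/1,000 = 3.1.
1 + r/52 = 3.1^(1/1196) ≈ 1.000946, so r/52 ≈ 0.000946436.
r ≈ 52·0.000946436 = 4.92147%.

4.92%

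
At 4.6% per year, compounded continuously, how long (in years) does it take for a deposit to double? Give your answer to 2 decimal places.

15.07 years

e^(0.046t) = 2, so 0.046t = ln 2 ≈ 0.69315.
t ≈ 0.69315/0.046 ≈ 15.0684.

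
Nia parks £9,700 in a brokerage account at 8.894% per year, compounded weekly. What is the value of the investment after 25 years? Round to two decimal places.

Periodic rate = 8.894%/52 = 0.00171038; periods = 52·25 = 1300.
A = 9,700·(1 + 0.08894/52)^1300 ≈ 9,700·9.2220803384 ≈ 89,454.1793.

£89,454.18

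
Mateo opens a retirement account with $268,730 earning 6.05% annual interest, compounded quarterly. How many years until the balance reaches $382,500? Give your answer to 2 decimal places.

We need (1 + 0.015125)^(4t) = 1.4234, so 4t = ln 1.4234 / ln 1.015125 ≈ 23.5163.
t ≈ 23.5163/4 = 5.8791 years.

5.88 years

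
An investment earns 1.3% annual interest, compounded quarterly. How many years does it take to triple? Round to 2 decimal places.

(1 + 0.00325)^(4t) = 3.
4t = ln 3 / ln(1 + 0.00325) ≈ 1.0986/0.00324473 ≈ 338.5836.
t ≈ 84.6459.

84.65 years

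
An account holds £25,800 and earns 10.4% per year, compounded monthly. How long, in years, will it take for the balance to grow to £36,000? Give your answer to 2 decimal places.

We need (1 + 0.00866667)^(12t) = 1.3953, so 12t = ln 1.3953 / ln 1.008667 ≈ 38.6061.
t ≈ 38.6061/12 = 3.2172 years.

3.22 years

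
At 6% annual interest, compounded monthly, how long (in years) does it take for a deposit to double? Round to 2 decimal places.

11.58 years

(1 + 0.005)^(12t) = 2.
12t = ln 2 / ln(1 + 0.005) ≈ 0.69315/0.00498754 ≈ 138.9757.
t ≈ 11.5813.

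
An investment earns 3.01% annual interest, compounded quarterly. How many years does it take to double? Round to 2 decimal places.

23.11 years

(1 + 0.007525)^(4t) = 2.
4t = ln 2 / ln(1 + 0.007525) ≈ 0.69315/0.00749683 ≈ 92.4587.
t ≈ 23.1147.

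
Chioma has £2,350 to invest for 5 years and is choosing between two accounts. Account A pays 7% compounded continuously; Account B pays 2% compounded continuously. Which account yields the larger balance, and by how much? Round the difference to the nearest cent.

A: e^(0.07·5) = e^0.35 ≈ 1.419067549, so 2,350 × 1.419067549 ≈ 3,334.8087.
B: e^(0.02·5) = e^0.1 ≈ 1.105170918, so 2,350 × 1.105170918 ≈ 2,597.1517.
Difference ≈ 737.6571 in favor of A.

Account A, by £737.66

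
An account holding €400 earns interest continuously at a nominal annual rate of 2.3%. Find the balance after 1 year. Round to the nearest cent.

€409.31

A = P·e^(rt) = 400·e^(0.023·1) = 400·e^0.023.
e^0.023 ≈ 1.02326654, so A ≈ 409.3066.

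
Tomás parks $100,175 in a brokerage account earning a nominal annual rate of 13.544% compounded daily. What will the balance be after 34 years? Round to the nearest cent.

$10,006,843.52

Growth factor = (1 + 0.13544/365)^12410 ≈ 99.893621374533.
A ≈ 100,175 × 99.893621374533 ≈ 10,006,843.5212.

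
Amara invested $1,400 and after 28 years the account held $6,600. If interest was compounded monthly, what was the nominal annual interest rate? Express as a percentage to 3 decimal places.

5.551%

(1 + r/12)^336 = 6,600/1,400 = 4.71429.
1 + r/12 = 4.71429^(1/336) ≈ 1.004626, so r/12 ≈ 0.00462554.
r ≈ 12·0.00462554 = 5.55065%.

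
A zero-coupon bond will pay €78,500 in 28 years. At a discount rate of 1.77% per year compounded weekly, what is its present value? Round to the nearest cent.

€47,826.65

Periodic rate = 1.77%/52 = 0.000340385; 1456 periods.
P = 78,500/(1 + 0.0177/52)^1456 ≈ 78,500/1.6413444159 ≈ 47,826.6470.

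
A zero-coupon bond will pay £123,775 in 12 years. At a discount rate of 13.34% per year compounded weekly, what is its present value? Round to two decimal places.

Growth factor = (1 + 0.1334/52)^624 ≈ 4.9468458484.
P = 123,775/4.9468458484 ≈ 25,020.9939.

£25,020.99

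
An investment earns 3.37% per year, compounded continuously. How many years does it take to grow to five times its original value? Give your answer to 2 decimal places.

47.76 years

e^(0.0337t) = 5, so 0.0337t = ln 5 ≈ 1.6094.
t ≈ 1.6094/0.0337 ≈ 47.7578.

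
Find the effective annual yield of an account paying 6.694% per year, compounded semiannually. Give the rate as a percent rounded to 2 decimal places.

One year is 2 periods at 0.03347 each: (1 + 0.03347)^2 ≈ 1.06806.
EAR = 1.06806 − 1 ≈ 6.80602%.

6.81%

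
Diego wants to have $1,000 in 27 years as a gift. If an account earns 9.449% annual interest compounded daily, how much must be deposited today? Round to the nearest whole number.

$78

Growth factor = (1 + 0.09449/365)^9855 ≈ 12.8186332.
P = 1,000/12.8186332 ≈ 78.0114.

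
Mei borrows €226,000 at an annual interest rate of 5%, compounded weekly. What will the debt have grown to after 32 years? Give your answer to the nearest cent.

€1,118,525.14

Growth factor = (1 + 0.05/52)^1664 ≈ 4.949226303159.
A ≈ 226,000 × 4.949226303159 ≈ 1,118,525.1445.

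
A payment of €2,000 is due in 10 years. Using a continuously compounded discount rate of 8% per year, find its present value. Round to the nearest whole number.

P = A·e^(−rt) = 2,000·e^(−0.8).
e^(−0.8) ≈ 0.4493289641, so P ≈ 898.6579.

€899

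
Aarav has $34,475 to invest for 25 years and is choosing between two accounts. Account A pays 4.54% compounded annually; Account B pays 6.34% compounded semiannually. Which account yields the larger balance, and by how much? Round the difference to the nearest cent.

Account B, by $59,516.98

Account A growth factor: (1 + 0.0454)^25 ≈ 3.03432708735; balance ≈ 104,608.4263.
Account B growth factor: (1 + 0.0317)^50 ≈ 4.76070780734; balance ≈ 164,125.4017.
Account B is larger by 59,516.9753.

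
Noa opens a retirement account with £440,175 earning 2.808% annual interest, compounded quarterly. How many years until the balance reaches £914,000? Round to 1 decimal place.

26.1 years

(1 + 0.00702)^(4t) = 914,000/440,175 = 2.0764.
4t·ln(1 + 0.00702) = ln(2.0764); 4t = 0.73066/0.00699547 ≈ 104.4473.
t ≈ 26.1118 years.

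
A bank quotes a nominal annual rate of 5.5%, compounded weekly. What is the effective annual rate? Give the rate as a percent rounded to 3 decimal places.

5.651%

One year is 52 periods at 0.00105769 each: (1 + 0.00105769)^52 ≈ 1.05651.
EAR = 1.05651 − 1 ≈ 5.65099%.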